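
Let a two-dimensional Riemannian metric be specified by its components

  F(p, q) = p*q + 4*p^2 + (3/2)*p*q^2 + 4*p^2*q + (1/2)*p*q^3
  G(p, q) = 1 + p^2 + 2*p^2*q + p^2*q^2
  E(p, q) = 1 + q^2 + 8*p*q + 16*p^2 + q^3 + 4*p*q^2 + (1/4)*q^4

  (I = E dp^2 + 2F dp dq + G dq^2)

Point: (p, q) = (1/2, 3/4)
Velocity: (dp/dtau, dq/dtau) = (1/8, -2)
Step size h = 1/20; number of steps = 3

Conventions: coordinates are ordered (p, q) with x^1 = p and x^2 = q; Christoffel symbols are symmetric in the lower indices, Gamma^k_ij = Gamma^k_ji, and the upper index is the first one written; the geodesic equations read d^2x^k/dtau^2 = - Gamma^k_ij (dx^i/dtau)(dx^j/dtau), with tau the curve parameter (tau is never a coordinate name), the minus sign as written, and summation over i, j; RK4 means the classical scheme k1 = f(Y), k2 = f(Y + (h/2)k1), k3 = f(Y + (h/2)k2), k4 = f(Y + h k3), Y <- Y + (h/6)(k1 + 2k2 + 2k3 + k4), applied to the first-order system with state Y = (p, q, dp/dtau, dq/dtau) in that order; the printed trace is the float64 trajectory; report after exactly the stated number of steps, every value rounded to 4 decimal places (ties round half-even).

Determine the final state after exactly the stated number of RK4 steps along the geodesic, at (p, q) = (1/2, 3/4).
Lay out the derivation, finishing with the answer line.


f(Y) = (dp/dtau, dq/dtau, -Gamma^p_ij Y'^i Y'^j, -Gamma^q_ij Y'^i Y'^j) with the Gammas evaluated at the stage position; h = 0.050000; intermediate values shown to 6 dp
step 0: p = 0.5000, q = 0.7500, dp/dtau = 0.1250, dq/dtau = -2.0000
step 1:
  k1: at (p, q) = (0.500000, 0.750000), (dp/dtau, dq/dtau) = (0.125000, -2.000000); Gamma_ppp = 1.106891, Gamma_ppq = 0.484265, Gamma_pqq = 0.138361, Gamma_qpp = 0.319515, Gamma_qpq = 0.139788, Gamma_qqq = 0.039939; k1 = (0.125000, -2.000000, -0.328608, -0.094856)
  k2: at (p, q) = (0.503125, 0.700000), (dp/dtau, dq/dtau) = (0.116785, -2.002371); Gamma_ppp = 1.128993, Gamma_ppq = 0.479822, Gamma_pqq = 0.142006, Gamma_qpp = 0.326506, Gamma_qpq = 0.138765, Gamma_qqq = 0.041068; k2 = (0.116785, -2.002371, -0.360361, -0.104217)
  k3: at (p, q) = (0.502920, 0.699941), (dp/dtau, dq/dtau) = (0.115991, -2.002605); Gamma_ppp = 1.129298, Gamma_ppq = 0.479935, Gamma_pqq = 0.141987, Gamma_qpp = 0.326552, Gamma_qpq = 0.138780, Gamma_qqq = 0.041057; k3 = (0.115991, -2.002605, -0.361658, -0.104578)
  k4: at (p, q) = (0.505800, 0.649870), (dp/dtau, dq/dtau) = (0.106917, -2.005229); Gamma_ppp = 1.151943, Gamma_ppq = 0.475139, Gamma_pqq = 0.145663, Gamma_qpp = 0.333295, Gamma_qpq = 0.137473, Gamma_qqq = 0.042145; k4 = (0.106917, -2.005229, -0.395138, -0.114326)
  Y <- Y + (h/6)(k1 + 2k2 + 2k3 + k4): p = 0.5058, q = 0.6499, dp/dtau = 0.1069, dq/dtau = -2.0052
step 2:
  k1: at (p, q) = (0.505812, 0.649873), (dp/dtau, dq/dtau) = (0.106935, -2.005223); Gamma_ppp = 1.151923, Gamma_ppq = 0.475132, Gamma_pqq = 0.145664, Gamma_qpp = 0.333292, Gamma_qpq = 0.137472, Gamma_qqq = 0.042146; k1 = (0.106935, -2.005223, -0.395113, -0.114320)
  k2: at (p, q) = (0.508486, 0.599743), (dp/dtau, dq/dtau) = (0.097057, -2.008081); Gamma_ppp = 1.175040, Gamma_ppq = 0.469940, Gamma_pqq = 0.149373, Gamma_qpp = 0.339727, Gamma_qpq = 0.135869, Gamma_qqq = 0.043187; k2 = (0.097057, -2.008081, -0.430216, -0.124384)
  k3: at (p, q) = (0.508239, 0.599671), (dp/dtau, dq/dtau) = (0.096180, -2.008333); Gamma_ppp = 1.175427, Gamma_ppq = 0.470074, Gamma_pqq = 0.149349, Gamma_qpp = 0.339791, Gamma_qpq = 0.135889, Gamma_qqq = 0.043174; k3 = (0.096180, -2.008333, -0.431659, -0.124784)
  k4: at (p, q) = (0.510621, 0.549457), (dp/dtau, dq/dtau) = (0.085352, -2.011462); Gamma_ppp = 1.199153, Gamma_ppq = 0.464509, Gamma_pqq = 0.153078, Gamma_qpp = 0.345895, Gamma_qpq = 0.133987, Gamma_qqq = 0.044155; k4 = (0.085352, -2.011462, -0.468591, -0.135165)
  Y <- Y + (h/6)(k1 + 2k2 + 2k3 + k4): p = 0.5106, q = 0.5495, dp/dtau = 0.0854, dq/dtau = -2.0115
step 3:
  k1: at (p, q) = (0.510635, 0.549461), (dp/dtau, dq/dtau) = (0.085373, -2.011455); Gamma_ppp = 1.199130, Gamma_ppq = 0.464501, Gamma_pqq = 0.153080, Gamma_qpp = 0.345891, Gamma_qpq = 0.133986, Gamma_qqq = 0.044156; k1 = (0.085373, -2.011455, -0.468560, -0.135157)
  k2: at (p, q) = (0.512770, 0.499174), (dp/dtau, dq/dtau) = (0.073659, -2.014834); Gamma_ppp = 1.223383, Gamma_ppq = 0.458516, Gamma_pqq = 0.156828, Gamma_qpp = 0.351592, Gamma_qpq = 0.131774, Gamma_qqq = 0.045071; k2 = (0.073659, -2.014834, -0.507194, -0.145764)
  k3: at (p, q) = (0.512477, 0.499090), (dp/dtau, dq/dtau) = (0.072693, -2.015099); Gamma_ppp = 1.223864, Gamma_ppq = 0.458671, Gamma_pqq = 0.156800, Gamma_qpp = 0.351680, Gamma_qpq = 0.131800, Gamma_qqq = 0.045057; k3 = (0.072693, -2.015099, -0.508799, -0.146205)
  k4: at (p, q) = (0.514270, 0.448706), (dp/dtau, dq/dtau) = (0.059933, -2.018765); Gamma_ppp = 1.248800, Gamma_ppq = 0.452286, Gamma_pqq = 0.160555, Gamma_qpp = 0.356956, Gamma_qpq = 0.129281, Gamma_qqq = 0.045893; k4 = (0.059933, -2.018765, -0.549369, -0.157031)
  Y <- Y + (h/6)(k1 + 2k2 + 2k3 + k4): p = 0.5143, q = 0.4487, dp/dtau = 0.0600, dq/dtau = -2.0188

Answer: p = 0.5143, q = 0.4487, dp/dtau = 0.0600, dq/dtau = -2.0188


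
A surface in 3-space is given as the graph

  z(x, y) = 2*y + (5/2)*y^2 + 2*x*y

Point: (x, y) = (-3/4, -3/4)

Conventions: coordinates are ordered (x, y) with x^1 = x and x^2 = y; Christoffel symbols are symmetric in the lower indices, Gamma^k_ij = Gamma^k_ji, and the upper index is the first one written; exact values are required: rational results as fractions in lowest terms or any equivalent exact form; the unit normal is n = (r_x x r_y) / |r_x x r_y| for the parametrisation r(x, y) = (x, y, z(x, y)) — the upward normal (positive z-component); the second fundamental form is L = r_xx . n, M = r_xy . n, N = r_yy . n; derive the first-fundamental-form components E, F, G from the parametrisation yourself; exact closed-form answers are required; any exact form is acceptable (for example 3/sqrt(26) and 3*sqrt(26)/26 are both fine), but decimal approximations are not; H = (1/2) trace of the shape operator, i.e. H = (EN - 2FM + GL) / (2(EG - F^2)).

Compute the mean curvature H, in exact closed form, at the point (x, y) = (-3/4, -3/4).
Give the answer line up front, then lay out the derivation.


Answer: H = -8*sqrt(221)/3757

z_x = -3/2, z_y = -13/4, z_xx = 0, z_xy = 2, z_yy = 5
E = 13/4, F = 39/8, G = 185/16; answer radicand W^2 = 221/16
unnormalised second-form numerators: l = 0, m = 2, n = 5; L = l/sqrt(221/16), and similarly M = m/sqrt(W^2), N = n/sqrt(W^2)
H = (E*n - 2*F*m + G*l) / (2*(EG - F^2)*sqrt(W^2)); E*n - 2*F*m + G*l = -13/4, EG - F^2 = 221/16, so H = (-2/17)/sqrt(221/16)


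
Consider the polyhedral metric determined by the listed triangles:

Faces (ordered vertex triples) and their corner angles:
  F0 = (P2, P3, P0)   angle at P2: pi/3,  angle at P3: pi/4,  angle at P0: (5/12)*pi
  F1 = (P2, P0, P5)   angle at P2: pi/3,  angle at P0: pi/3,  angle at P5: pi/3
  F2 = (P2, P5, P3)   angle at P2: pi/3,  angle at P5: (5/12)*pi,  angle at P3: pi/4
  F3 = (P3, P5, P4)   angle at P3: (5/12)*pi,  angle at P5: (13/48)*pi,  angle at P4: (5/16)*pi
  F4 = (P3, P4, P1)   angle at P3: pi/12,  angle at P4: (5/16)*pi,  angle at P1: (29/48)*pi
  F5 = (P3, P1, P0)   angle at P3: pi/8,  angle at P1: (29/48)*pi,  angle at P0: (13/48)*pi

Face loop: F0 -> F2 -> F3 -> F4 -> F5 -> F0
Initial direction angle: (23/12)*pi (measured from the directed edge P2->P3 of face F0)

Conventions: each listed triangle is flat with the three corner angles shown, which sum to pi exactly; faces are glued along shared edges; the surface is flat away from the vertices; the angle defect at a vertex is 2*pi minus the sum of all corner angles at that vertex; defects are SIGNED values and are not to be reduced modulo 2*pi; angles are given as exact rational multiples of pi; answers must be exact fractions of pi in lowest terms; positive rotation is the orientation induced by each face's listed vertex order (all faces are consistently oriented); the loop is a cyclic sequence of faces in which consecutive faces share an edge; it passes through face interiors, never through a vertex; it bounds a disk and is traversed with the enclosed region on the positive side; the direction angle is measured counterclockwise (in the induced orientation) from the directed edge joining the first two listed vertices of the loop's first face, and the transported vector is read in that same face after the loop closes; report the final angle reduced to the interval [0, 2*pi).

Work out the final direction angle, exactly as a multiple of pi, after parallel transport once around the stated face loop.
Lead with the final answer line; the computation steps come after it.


Answer: final direction angle = (19/24)*pi

enclosed vertex P3: corner angles sum to (9/8)*pi, defect = 2*pi - (9/8)*pi = (7/8)*pi
holonomy = initial angle + sum of enclosed defects (mod 2*pi), positive in the induced orientation
final angle = (23/12)*pi + (7/8)*pi = (19/24)*pi (mod 2*pi)


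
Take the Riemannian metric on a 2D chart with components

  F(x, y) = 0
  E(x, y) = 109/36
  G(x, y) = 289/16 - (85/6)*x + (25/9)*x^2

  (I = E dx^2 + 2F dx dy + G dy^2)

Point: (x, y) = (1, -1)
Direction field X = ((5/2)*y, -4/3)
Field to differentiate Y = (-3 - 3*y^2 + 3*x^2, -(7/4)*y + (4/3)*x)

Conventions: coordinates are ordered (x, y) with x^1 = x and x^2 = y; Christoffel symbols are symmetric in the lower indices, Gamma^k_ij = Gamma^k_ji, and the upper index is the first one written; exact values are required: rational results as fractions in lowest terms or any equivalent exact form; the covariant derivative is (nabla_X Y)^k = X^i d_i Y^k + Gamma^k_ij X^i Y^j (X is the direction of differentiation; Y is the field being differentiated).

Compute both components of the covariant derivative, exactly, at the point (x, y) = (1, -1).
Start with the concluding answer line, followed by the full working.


Answer: (nabla_X Y)^x = -28298/981, (nabla_X Y)^y = 259/186

E = 109/36, F = 0, G = 961/144 at the point
E_x = 0, E_y = 0, F_x = 0, F_y = 0, G_x = -155/18, G_y = 0
EG - F^2 = 104749/5184;  g^inv = (5184/104749) * [[961/144, 0], [0, 109/36]]
first-kind symbols [ij,l] = (1/2)(d_i g_jl + d_j g_il - d_l g_ij): [xx,x] = E_x/2 = 0, [xx,y] = F_x - E_y/2 = 0, [xy,x] = E_y/2 = 0, [xy,y] = G_x/2 = -155/36, [yy,x] = F_y - G_x/2 = 155/36, [yy,y] = G_y/2 = 0
Gamma^x_ij = (G*[ij,x] - F*[ij,y])/(EG - F^2), Gamma^y_ij = (E*[ij,y] - F*[ij,x])/(EG - F^2)
Gamma_xxx = 0, Gamma_xxy = 0, Gamma_xyy = 155/109, Gamma_yxx = 0, Gamma_yxy = -20/31, Gamma_yyy = 0
X = (-5/2, -4/3), Y = (-3, 37/12) at the point


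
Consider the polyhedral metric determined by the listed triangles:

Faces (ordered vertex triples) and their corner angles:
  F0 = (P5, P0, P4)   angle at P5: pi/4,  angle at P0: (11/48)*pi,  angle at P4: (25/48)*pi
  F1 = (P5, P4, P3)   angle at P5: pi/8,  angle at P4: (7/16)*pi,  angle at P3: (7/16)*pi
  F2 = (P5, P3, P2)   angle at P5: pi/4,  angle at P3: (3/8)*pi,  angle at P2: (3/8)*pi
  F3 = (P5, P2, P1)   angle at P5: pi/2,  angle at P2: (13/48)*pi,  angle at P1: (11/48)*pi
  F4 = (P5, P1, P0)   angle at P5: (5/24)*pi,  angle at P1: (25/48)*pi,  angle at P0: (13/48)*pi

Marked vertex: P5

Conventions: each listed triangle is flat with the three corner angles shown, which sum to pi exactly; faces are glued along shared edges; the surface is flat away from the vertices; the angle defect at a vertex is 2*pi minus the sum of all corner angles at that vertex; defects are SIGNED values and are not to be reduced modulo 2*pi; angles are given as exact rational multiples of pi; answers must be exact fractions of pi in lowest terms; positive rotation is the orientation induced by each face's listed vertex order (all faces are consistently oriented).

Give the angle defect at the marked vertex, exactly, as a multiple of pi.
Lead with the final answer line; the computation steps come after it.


Answer: defect(P5) = (2/3)*pi

Sum of corner angles at P5: (4/3)*pi
defect = 2*pi - (4/3)*pi


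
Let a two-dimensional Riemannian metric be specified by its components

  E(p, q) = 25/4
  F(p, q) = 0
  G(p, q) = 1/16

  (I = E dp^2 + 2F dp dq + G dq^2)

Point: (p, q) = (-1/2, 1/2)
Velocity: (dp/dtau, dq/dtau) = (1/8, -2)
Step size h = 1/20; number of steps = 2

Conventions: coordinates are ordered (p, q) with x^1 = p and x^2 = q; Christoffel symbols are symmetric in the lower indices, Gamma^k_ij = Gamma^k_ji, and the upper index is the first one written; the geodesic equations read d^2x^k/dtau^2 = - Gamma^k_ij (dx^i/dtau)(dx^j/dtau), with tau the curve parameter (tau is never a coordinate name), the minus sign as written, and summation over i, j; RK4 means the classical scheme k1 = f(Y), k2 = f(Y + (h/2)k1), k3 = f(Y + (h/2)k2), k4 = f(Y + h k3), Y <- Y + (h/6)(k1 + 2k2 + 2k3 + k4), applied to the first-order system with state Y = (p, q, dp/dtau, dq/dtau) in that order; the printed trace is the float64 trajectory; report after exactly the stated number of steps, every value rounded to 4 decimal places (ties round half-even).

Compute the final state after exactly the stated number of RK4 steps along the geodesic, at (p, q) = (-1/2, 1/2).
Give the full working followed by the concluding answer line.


f(Y) = (dp/dtau, dq/dtau, -Gamma^p_ij Y'^i Y'^j, -Gamma^q_ij Y'^i Y'^j) with the Gammas evaluated at the stage position; h = 0.050000; intermediate values shown to 6 dp
step 0: p = -0.5000, q = 0.5000, dp/dtau = 0.1250, dq/dtau = -2.0000
step 1:
  k1: at (p, q) = (-0.500000, 0.500000), (dp/dtau, dq/dtau) = (0.125000, -2.000000); Gamma_ppp = 0.000000, Gamma_ppq = 0.000000, Gamma_pqq = 0.000000, Gamma_qpp = 0.000000, Gamma_qpq = 0.000000, Gamma_qqq = 0.000000; k1 = (0.125000, -2.000000, 0.000000, 0.000000)
  k2: at (p, q) = (-0.496875, 0.450000), (dp/dtau, dq/dtau) = (0.125000, -2.000000); Gamma_ppp = 0.000000, Gamma_ppq = 0.000000, Gamma_pqq = 0.000000, Gamma_qpp = 0.000000, Gamma_qpq = 0.000000, Gamma_qqq = 0.000000; k2 = (0.125000, -2.000000, 0.000000, 0.000000)
  k3: at (p, q) = (-0.496875, 0.450000), (dp/dtau, dq/dtau) = (0.125000, -2.000000); Gamma_ppp = 0.000000, Gamma_ppq = 0.000000, Gamma_pqq = 0.000000, Gamma_qpp = 0.000000, Gamma_qpq = 0.000000, Gamma_qqq = 0.000000; k3 = (0.125000, -2.000000, 0.000000, 0.000000)
  k4: at (p, q) = (-0.493750, 0.400000), (dp/dtau, dq/dtau) = (0.125000, -2.000000); Gamma_ppp = 0.000000, Gamma_ppq = 0.000000, Gamma_pqq = 0.000000, Gamma_qpp = 0.000000, Gamma_qpq = 0.000000, Gamma_qqq = 0.000000; k4 = (0.125000, -2.000000, 0.000000, 0.000000)
  Y <- Y + (h/6)(k1 + 2k2 + 2k3 + k4): p = -0.4938, q = 0.4000, dp/dtau = 0.1250, dq/dtau = -2.0000
step 2:
  k1: at (p, q) = (-0.493750, 0.400000), (dp/dtau, dq/dtau) = (0.125000, -2.000000); Gamma_ppp = 0.000000, Gamma_ppq = 0.000000, Gamma_pqq = 0.000000, Gamma_qpp = 0.000000, Gamma_qpq = 0.000000, Gamma_qqq = 0.000000; k1 = (0.125000, -2.000000, 0.000000, 0.000000)
  k2: at (p, q) = (-0.490625, 0.350000), (dp/dtau, dq/dtau) = (0.125000, -2.000000); Gamma_ppp = 0.000000, Gamma_ppq = 0.000000, Gamma_pqq = 0.000000, Gamma_qpp = 0.000000, Gamma_qpq = 0.000000, Gamma_qqq = 0.000000; k2 = (0.125000, -2.000000, 0.000000, 0.000000)
  k3: at (p, q) = (-0.490625, 0.350000), (dp/dtau, dq/dtau) = (0.125000, -2.000000); Gamma_ppp = 0.000000, Gamma_ppq = 0.000000, Gamma_pqq = 0.000000, Gamma_qpp = 0.000000, Gamma_qpq = 0.000000, Gamma_qqq = 0.000000; k3 = (0.125000, -2.000000, 0.000000, 0.000000)
  k4: at (p, q) = (-0.487500, 0.300000), (dp/dtau, dq/dtau) = (0.125000, -2.000000); Gamma_ppp = 0.000000, Gamma_ppq = 0.000000, Gamma_pqq = 0.000000, Gamma_qpp = 0.000000, Gamma_qpq = 0.000000, Gamma_qqq = 0.000000; k4 = (0.125000, -2.000000, 0.000000, 0.000000)
  Y <- Y + (h/6)(k1 + 2k2 + 2k3 + k4): p = -0.4875, q = 0.3000, dp/dtau = 0.1250, dq/dtau = -2.0000

Answer: p = -0.4875, q = 0.3000, dp/dtau = 0.1250, dq/dtau = -2.0000


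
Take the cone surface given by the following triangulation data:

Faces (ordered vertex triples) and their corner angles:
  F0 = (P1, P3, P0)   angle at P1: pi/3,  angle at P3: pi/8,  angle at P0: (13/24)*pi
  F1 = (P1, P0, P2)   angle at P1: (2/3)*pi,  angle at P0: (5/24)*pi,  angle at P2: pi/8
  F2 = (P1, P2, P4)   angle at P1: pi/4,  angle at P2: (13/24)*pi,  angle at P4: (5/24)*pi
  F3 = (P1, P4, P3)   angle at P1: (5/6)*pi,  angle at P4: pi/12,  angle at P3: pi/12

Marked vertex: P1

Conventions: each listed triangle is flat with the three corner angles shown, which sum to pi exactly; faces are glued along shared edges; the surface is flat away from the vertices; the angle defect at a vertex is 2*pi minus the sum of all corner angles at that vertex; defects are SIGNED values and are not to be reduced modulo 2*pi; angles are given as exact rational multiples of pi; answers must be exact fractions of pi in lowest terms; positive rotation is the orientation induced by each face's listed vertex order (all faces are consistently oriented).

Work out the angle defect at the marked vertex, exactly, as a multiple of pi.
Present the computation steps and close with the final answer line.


Sum of corner angles at P1: (25/12)*pi
defect = 2*pi - (25/12)*pi

Answer: defect(P1) = -pi/12


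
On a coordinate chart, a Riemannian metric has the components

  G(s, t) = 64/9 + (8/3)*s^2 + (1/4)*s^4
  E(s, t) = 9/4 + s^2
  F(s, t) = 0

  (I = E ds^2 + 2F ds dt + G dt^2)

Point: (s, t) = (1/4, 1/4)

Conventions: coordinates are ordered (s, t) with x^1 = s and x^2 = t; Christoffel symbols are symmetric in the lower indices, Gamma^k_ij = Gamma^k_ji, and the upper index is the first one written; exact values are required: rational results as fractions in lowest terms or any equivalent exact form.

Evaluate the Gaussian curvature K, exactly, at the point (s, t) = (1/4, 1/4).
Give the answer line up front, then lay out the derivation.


Answer: K = -55296/354571

E = 37/16, F = 0, G = 67081/9216, EG - F^2 = 2481997/147456 at the point
E_s = 1/2, E_t = 0, F_s = 0, F_t = 0, G_s = 259/192, G_t = 0
E_tt = 0, F_st = 0, G_ss = 265/48
The intrinsic route: Brioschi's K = (det M1 - det M2)/(EG - F^2)^2.
M1 = [[-E_tt/2 + F_st - G_ss/2, E_s/2, F_s - E_t/2], [F_t - G_s/2, E, F], [G_t/2, F, G]] = [[-265/96, 1/4, 0], [-259/384, 37/16, 0], [0, 0, 67081/9216]]; det M1 = -106725871/2359296
M2 = [[0, E_t/2, G_s/2], [E_t/2, E, F], [G_s/2, F, G]] = [[0, 0, 259/384], [0, 37/16, 0], [259/384, 0, 67081/9216]]; det M2 = -2481997/2359296
det M1 - det M2 = -17373979/393216; K = -17373979/393216 / (2481997/147456)^2 = -55296/354571


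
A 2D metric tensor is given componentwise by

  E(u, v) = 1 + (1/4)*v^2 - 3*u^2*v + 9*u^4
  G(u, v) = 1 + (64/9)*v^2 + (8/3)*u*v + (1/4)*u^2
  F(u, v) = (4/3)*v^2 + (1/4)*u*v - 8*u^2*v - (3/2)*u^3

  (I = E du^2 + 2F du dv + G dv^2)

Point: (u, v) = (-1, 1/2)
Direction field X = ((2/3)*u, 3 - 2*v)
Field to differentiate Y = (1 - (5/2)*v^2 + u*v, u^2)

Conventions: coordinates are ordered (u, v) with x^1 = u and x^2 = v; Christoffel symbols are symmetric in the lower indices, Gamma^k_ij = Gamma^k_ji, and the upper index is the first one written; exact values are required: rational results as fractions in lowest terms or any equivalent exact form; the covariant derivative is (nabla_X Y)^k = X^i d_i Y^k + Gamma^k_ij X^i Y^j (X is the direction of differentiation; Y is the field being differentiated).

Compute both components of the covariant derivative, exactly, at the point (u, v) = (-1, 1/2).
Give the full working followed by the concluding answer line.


E = 137/16, F = -55/24, G = 61/36 at the point
E_u = -33, E_v = -11/4, F_u = 29/8, F_v = -83/12, G_u = 5/6, G_v = 40/9
EG - F^2 = 1333/144;  g^inv = (144/1333) * [[61/36, 55/24], [55/24, 137/16]]
first-kind symbols [ij,l] = (1/2)(d_i g_jl + d_j g_il - d_l g_ij): [uu,u] = E_u/2 = -33/2, [uu,v] = F_u - E_v/2 = 5, [uv,u] = E_v/2 = -11/8, [uv,v] = G_u/2 = 5/12, [vv,u] = F_v - G_u/2 = -22/3, [vv,v] = G_v/2 = 20/9
Gamma^u_ij = (G*[ij,u] - F*[ij,v])/(EG - F^2), Gamma^v_ij = (E*[ij,v] - F*[ij,u])/(EG - F^2)
Gamma_uuu = -2376/1333, Gamma_uuv = -198/1333, Gamma_uvv = -1056/1333, Gamma_vuu = 720/1333, Gamma_vuv = 60/1333, Gamma_vvv = 320/1333
X = (-2/3, 2), Y = (-1/8, 1) at the point

Answer: (nabla_X Y)^u = -1661/186, (nabla_X Y)^v = 169/93


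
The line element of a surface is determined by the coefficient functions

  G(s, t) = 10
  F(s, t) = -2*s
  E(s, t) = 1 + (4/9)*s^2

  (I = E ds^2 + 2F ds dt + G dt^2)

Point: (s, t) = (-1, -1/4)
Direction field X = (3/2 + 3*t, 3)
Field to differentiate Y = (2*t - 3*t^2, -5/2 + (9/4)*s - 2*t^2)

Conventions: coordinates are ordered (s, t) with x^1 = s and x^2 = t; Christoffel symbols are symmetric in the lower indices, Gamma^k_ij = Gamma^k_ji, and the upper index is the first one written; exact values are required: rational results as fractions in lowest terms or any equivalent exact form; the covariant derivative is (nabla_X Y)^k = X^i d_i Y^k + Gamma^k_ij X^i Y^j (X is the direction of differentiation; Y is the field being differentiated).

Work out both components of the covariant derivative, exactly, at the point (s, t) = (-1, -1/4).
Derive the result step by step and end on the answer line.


E = 13/9, F = 2, G = 10 at the point
E_s = -8/9, E_t = 0, F_s = -2, F_t = 0, G_s = 0, G_t = 0
EG - F^2 = 94/9;  g^inv = (9/94) * [[10, -2], [-2, 13/9]]
first-kind symbols [ij,l] = (1/2)(d_i g_jl + d_j g_il - d_l g_ij): [ss,s] = E_s/2 = -4/9, [ss,t] = F_s - E_t/2 = -2, [st,s] = E_t/2 = 0, [st,t] = G_s/2 = 0, [tt,s] = F_t - G_s/2 = 0, [tt,t] = G_t/2 = 0
Gamma^s_ij = (G*[ij,s] - F*[ij,t])/(EG - F^2), Gamma^t_ij = (E*[ij,t] - F*[ij,s])/(EG - F^2)
Gamma_sss = -2/47, Gamma_sst = 0, Gamma_stt = 0, Gamma_tss = -9/47, Gamma_tst = 0, Gamma_ttt = 0
X = (3/4, 3), Y = (-11/16, -39/8) at the point

Answer: (nabla_X Y)^s = 15825/1504, (nabla_X Y)^t = 14397/3008


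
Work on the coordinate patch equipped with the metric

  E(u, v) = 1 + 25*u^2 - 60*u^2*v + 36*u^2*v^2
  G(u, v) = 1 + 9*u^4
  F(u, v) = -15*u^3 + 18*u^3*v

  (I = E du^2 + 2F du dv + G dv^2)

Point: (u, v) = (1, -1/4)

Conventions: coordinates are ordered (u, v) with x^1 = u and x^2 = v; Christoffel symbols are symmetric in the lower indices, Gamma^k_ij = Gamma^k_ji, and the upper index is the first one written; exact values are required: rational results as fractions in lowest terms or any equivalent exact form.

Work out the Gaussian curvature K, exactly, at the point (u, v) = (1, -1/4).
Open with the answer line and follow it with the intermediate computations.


Answer: K = -576/43681

E = 173/4, F = -39/2, G = 10, EG - F^2 = 209/4 at the point
E_u = 169/2, E_v = -78, F_u = -117/2, F_v = 18, G_u = 36, G_v = 0
E_vv = 72, F_uv = 54, G_uu = 108
Using the Brioschi determinant formula for K from the metric derivatives:
M1 = [[-E_vv/2 + F_uv - G_uu/2, E_u/2, F_u - E_v/2], [F_v - G_u/2, E, F], [G_v/2, F, G]] = [[-36, 169/4, -39/2], [0, 173/4, -39/2], [0, -39/2, 10]]; det M1 = -1881
M2 = [[0, E_v/2, G_u/2], [E_v/2, E, F], [G_u/2, F, G]] = [[0, -39, 18], [-39, 173/4, -39/2], [18, -39/2, 10]]; det M2 = -1845
det M1 - det M2 = -36; K = -36 / (209/4)^2 = -576/43681


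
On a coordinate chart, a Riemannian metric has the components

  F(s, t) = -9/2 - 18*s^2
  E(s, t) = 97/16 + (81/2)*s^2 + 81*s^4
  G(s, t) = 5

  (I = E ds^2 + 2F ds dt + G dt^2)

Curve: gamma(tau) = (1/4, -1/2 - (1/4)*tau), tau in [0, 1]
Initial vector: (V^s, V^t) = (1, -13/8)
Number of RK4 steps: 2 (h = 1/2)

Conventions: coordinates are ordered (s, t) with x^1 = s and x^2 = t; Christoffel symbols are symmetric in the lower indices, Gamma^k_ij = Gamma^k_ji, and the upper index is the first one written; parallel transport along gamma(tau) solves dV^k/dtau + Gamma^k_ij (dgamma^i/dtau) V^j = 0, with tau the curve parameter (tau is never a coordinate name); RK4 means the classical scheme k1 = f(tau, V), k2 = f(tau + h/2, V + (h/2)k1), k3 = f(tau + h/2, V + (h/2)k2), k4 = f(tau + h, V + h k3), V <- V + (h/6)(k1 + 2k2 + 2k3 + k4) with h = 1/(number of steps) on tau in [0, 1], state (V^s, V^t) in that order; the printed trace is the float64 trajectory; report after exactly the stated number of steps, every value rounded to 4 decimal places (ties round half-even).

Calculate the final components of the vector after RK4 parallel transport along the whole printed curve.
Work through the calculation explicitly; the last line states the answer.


gamma'(tau) = (0, -1/4); f(tau, V)^k = -Gamma^k_ij(gamma(tau)) gamma'^i(tau) V^j; h = 1/2; intermediate values shown to 6 dp
curve data and Christoffel symbols at the stage parameters:
  tau = 0.000000: gamma = (0.250000, -0.500000), gamma' = (0.000000, -0.250000); Gamma_sss = 0.980333, Gamma_sst = 0.000000, Gamma_stt = 0.000000, Gamma_tss = -0.697126, Gamma_tst = 0.000000, Gamma_ttt = 0.000000
  tau = 0.250000: gamma = (0.250000, -0.562500), gamma' = (0.000000, -0.250000); Gamma_sss = 0.980333, Gamma_sst = 0.000000, Gamma_stt = 0.000000, Gamma_tss = -0.697126, Gamma_tst = 0.000000, Gamma_ttt = 0.000000
  tau = 0.500000: gamma = (0.250000, -0.625000), gamma' = (0.000000, -0.250000); Gamma_sss = 0.980333, Gamma_sst = 0.000000, Gamma_stt = 0.000000, Gamma_tss = -0.697126, Gamma_tst = 0.000000, Gamma_ttt = 0.000000
  tau = 0.750000: gamma = (0.250000, -0.687500), gamma' = (0.000000, -0.250000); Gamma_sss = 0.980333, Gamma_sst = 0.000000, Gamma_stt = 0.000000, Gamma_tss = -0.697126, Gamma_tst = 0.000000, Gamma_ttt = 0.000000
  tau = 1.000000: gamma = (0.250000, -0.750000), gamma' = (0.000000, -0.250000); Gamma_sss = 0.980333, Gamma_sst = 0.000000, Gamma_stt = 0.000000, Gamma_tss = -0.697126, Gamma_tst = 0.000000, Gamma_ttt = 0.000000
step 0: V^s = 1.0000, V^t = -1.6250
step 1: k1 = (0.000000, 0.000000), k2 = (0.000000, 0.000000), k3 = (0.000000, 0.000000), k4 = (0.000000, 0.000000); V <- V + (h/6)(k1 + 2k2 + 2k3 + k4): V^s = 1.0000, V^t = -1.6250
step 2: k1 = (0.000000, 0.000000), k2 = (0.000000, 0.000000), k3 = (0.000000, 0.000000), k4 = (0.000000, 0.000000); V <- V + (h/6)(k1 + 2k2 + 2k3 + k4): V^s = 1.0000, V^t = -1.6250

Answer: V^s = 1.0000, V^t = -1.6250


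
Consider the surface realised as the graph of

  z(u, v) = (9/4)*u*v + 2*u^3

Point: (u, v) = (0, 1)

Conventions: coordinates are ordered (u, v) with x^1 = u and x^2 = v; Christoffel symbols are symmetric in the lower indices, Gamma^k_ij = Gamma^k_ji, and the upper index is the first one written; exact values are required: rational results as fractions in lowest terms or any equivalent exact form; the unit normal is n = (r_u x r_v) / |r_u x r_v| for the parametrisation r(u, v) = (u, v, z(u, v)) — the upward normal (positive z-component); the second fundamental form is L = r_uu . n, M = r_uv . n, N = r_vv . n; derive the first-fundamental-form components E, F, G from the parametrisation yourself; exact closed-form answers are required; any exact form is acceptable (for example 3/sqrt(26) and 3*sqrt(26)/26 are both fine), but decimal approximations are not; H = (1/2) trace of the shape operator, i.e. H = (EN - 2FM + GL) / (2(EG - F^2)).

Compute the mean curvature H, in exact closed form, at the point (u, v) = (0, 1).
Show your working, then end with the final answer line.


z_u = 9/4, z_v = 0, z_uu = 0, z_uv = 9/4, z_vv = 0
E = 97/16, F = 0, G = 1; answer radicand W^2 = 97/16
unnormalised second-form numerators: l = 0, m = 9/4, n = 0; L = l/sqrt(97/16), and similarly M = m/sqrt(W^2), N = n/sqrt(W^2)
H = (E*n - 2*F*m + G*l) / (2*(EG - F^2)*sqrt(W^2)); E*n - 2*F*m + G*l = 0, EG - F^2 = 97/16, so H = (0)/sqrt(97/16)

Answer: H = 0


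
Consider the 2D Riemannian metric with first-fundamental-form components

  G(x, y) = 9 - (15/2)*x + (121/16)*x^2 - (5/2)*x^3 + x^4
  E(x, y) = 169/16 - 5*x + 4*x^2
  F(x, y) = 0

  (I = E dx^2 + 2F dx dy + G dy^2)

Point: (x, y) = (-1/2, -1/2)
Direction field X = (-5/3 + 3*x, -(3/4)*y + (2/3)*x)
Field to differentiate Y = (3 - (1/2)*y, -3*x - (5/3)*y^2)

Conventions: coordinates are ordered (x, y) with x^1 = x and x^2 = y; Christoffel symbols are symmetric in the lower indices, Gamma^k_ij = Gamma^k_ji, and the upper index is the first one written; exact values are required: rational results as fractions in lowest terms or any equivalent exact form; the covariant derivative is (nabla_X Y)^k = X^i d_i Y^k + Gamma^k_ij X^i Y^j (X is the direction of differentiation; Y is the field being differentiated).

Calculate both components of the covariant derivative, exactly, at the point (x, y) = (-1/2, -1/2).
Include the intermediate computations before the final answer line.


E = 225/16, F = 0, G = 961/64 at the point
E_x = -9, E_y = 0, F_x = 0, F_y = 0, G_x = -279/16, G_y = 0
EG - F^2 = 216225/1024;  g^inv = (1024/216225) * [[961/64, 0], [0, 225/16]]
first-kind symbols [ij,l] = (1/2)(d_i g_jl + d_j g_il - d_l g_ij): [xx,x] = E_x/2 = -9/2, [xx,y] = F_x - E_y/2 = 0, [xy,x] = E_y/2 = 0, [xy,y] = G_x/2 = -279/32, [yy,x] = F_y - G_x/2 = 279/32, [yy,y] = G_y/2 = 0
Gamma^x_ij = (G*[ij,x] - F*[ij,y])/(EG - F^2), Gamma^y_ij = (E*[ij,y] - F*[ij,x])/(EG - F^2)
Gamma_xxx = -8/25, Gamma_xxy = 0, Gamma_xyy = 31/50, Gamma_yxx = 0, Gamma_yxy = -18/31, Gamma_yyy = 0
X = (-19/6, 1/24), Y = (13/4, 13/12) at the point

Answer: (nabla_X Y)^x = 47527/14400, (nabla_X Y)^y = 51259/4464


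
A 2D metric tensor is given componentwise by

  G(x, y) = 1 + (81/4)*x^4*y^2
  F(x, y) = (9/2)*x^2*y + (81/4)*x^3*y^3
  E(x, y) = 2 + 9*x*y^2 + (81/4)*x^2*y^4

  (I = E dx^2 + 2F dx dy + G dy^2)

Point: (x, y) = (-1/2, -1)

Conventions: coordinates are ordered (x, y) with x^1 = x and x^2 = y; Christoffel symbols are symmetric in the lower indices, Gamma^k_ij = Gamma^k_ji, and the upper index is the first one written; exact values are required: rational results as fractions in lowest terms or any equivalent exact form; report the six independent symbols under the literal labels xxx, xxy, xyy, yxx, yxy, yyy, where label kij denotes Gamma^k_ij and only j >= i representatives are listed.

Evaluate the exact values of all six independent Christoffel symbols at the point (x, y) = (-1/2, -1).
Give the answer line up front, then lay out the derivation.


Answer: Gamma_xxx = -72/49, Gamma_xxy = -72/49, Gamma_xyy = -18/49, Gamma_yxx = -324/245, Gamma_yxy = -324/245, Gamma_yyy = -81/245

E = 41/16, F = 45/32, G = 145/64 at the point
E_x = -45/4, E_y = -45/4, F_x = -171/16, F_y = -207/32, G_x = -81/8, G_y = -81/32
EG - F^2 = 245/64;  g^inv = (64/245) * [[145/64, -45/32], [-45/32, 41/16]]
first-kind symbols [ij,l] = (1/2)(d_i g_jl + d_j g_il - d_l g_ij): [xx,x] = E_x/2 = -45/8, [xx,y] = F_x - E_y/2 = -81/16, [xy,x] = E_y/2 = -45/8, [xy,y] = G_x/2 = -81/16, [yy,x] = F_y - G_x/2 = -45/32, [yy,y] = G_y/2 = -81/64
Gamma^x_ij = (G*[ij,x] - F*[ij,y])/(EG - F^2), Gamma^y_ij = (E*[ij,y] - F*[ij,x])/(EG - F^2)


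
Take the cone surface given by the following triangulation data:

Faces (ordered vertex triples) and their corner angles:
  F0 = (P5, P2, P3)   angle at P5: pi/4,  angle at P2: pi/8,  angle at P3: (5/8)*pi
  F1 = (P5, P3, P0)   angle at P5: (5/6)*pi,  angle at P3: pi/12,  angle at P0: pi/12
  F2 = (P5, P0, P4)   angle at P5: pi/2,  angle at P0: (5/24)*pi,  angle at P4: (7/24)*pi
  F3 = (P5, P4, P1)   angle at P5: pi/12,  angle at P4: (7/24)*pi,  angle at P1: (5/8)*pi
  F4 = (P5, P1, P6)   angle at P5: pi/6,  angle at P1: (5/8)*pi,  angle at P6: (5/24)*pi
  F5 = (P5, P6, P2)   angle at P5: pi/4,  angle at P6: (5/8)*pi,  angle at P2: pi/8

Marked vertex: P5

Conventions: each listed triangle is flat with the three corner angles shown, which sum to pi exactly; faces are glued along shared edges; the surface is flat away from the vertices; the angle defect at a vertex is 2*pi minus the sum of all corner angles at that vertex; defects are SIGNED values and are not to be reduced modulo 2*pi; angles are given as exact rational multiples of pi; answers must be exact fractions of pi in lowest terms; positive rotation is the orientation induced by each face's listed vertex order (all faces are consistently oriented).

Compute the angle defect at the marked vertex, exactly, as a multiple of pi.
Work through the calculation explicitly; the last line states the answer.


Sum of corner angles at P5: (25/12)*pi
defect = 2*pi - (25/12)*pi

Answer: defect(P5) = -pi/12


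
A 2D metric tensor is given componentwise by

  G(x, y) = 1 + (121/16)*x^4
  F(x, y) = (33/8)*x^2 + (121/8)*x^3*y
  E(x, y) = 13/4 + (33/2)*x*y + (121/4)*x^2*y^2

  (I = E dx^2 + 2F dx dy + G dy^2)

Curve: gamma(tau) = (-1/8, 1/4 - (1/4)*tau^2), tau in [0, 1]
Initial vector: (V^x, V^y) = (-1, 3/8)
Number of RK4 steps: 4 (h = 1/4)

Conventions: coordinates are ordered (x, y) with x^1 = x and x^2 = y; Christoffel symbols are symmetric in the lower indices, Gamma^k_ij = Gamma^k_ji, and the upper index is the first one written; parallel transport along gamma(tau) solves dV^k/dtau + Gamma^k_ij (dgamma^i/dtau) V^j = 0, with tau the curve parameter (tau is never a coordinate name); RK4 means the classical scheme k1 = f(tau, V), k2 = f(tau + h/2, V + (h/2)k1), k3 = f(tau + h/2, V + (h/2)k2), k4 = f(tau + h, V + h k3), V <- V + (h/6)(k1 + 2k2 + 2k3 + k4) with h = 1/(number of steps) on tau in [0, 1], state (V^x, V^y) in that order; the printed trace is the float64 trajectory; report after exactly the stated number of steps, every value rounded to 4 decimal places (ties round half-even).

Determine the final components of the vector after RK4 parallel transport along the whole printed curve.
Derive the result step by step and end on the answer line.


gamma'(tau) = (0, -(1/2)*tau); f(tau, V)^k = -Gamma^k_ij(gamma(tau)) gamma'^i(tau) V^j; h = 1/4; intermediate values shown to 6 dp
curve data and Christoffel symbols at the stage parameters:
  tau = 0.000000: gamma = (-0.125000, 0.250000), gamma' = (0.000000, 0.000000); Gamma_xxx = 0.660278, Gamma_xxy = -0.330139, Gamma_xyy = 0.000000, Gamma_yxx = 0.021362, Gamma_yxy = -0.010681, Gamma_yyy = 0.000000
  tau = 0.125000: gamma = (-0.125000, 0.246094), gamma' = (0.000000, -0.062500); Gamma_xxx = 0.649598, Gamma_xxy = -0.329955, Gamma_xyy = 0.000000, Gamma_yxx = 0.020974, Gamma_yxy = -0.010653, Gamma_yyy = 0.000000
  tau = 0.250000: gamma = (-0.125000, 0.234375), gamma' = (0.000000, -0.125000); Gamma_xxx = 0.617620, Gamma_xxy = -0.329397, Gamma_xyy = 0.000000, Gamma_yxx = 0.019821, Gamma_yxy = -0.010571, Gamma_yyy = 0.000000
  tau = 0.375000: gamma = (-0.125000, 0.214844), gamma' = (0.000000, -0.187500); Gamma_xxx = 0.564529, Gamma_xxy = -0.328453, Gamma_xyy = 0.000000, Gamma_yxx = 0.017938, Gamma_yxy = -0.010437, Gamma_yyy = 0.000000
  tau = 0.500000: gamma = (-0.125000, 0.187500), gamma' = (0.000000, -0.250000); Gamma_xxx = 0.490654, Gamma_xxy = -0.327103, Gamma_xyy = 0.000000, Gamma_yxx = 0.015377, Gamma_yxy = -0.010251, Gamma_yyy = 0.000000
  tau = 0.625000: gamma = (-0.125000, 0.152344), gamma' = (0.000000, -0.312500); Gamma_xxx = 0.396485, Gamma_xxy = -0.325321, Gamma_xyy = 0.000000, Gamma_yxx = 0.012210, Gamma_yxy = -0.010019, Gamma_yyy = 0.000000
  tau = 0.750000: gamma = (-0.125000, 0.109375), gamma' = (0.000000, -0.375000); Gamma_xxx = 0.282696, Gamma_xxy = -0.323081, Gamma_xyy = 0.000000, Gamma_yxx = 0.008525, Gamma_yxy = -0.009743, Gamma_yyy = 0.000000
  tau = 0.875000: gamma = (-0.125000, 0.058594), gamma' = (0.000000, -0.437500); Gamma_xxx = 0.150167, Gamma_xxy = -0.320357, Gamma_xyy = 0.000000, Gamma_yxx = 0.004420, Gamma_yxy = -0.009430, Gamma_yyy = 0.000000
  tau = 1.000000: gamma = (-0.125000, 0.000000), gamma' = (0.000000, -0.500000); Gamma_xxx = 0.000000, Gamma_xxy = -0.317128, Gamma_xyy = 0.000000, Gamma_yxx = 0.000000, Gamma_yxy = -0.009084, Gamma_yyy = 0.000000
step 0: V^x = -1.0000, V^y = 0.3750
step 1: k1 = (0.000000, 0.000000), k2 = (0.020622, 0.000666), k3 = (0.020569, 0.000664), k4 = (0.040963, 0.001315); V <- V + (h/6)(k1 + 2k2 + 2k3 + k4): V^x = -0.9949, V^y = 0.3752
step 2: k1 = (0.040963, 0.001315), k2 = (0.060953, 0.001937), k3 = (0.060799, 0.001932), k4 = (0.080112, 0.002511); V <- V + (h/6)(k1 + 2k2 + 2k3 + k4): V^x = -0.9797, V^y = 0.3756
step 3: k1 = (0.080113, 0.002511), k2 = (0.098578, 0.003036), k3 = (0.098343, 0.003029), k4 = (0.115713, 0.003490); V <- V + (h/6)(k1 + 2k2 + 2k3 + k4): V^x = -0.9551, V^y = 0.3764
step 4: k1 = (0.115715, 0.003490), k2 = (0.131836, 0.003881), k3 = (0.131553, 0.003872), k4 = (0.146229, 0.004189); V <- V + (h/6)(k1 + 2k2 + 2k3 + k4): V^x = -0.9222, V^y = 0.3774

Answer: V^x = -0.9222, V^y = 0.3774


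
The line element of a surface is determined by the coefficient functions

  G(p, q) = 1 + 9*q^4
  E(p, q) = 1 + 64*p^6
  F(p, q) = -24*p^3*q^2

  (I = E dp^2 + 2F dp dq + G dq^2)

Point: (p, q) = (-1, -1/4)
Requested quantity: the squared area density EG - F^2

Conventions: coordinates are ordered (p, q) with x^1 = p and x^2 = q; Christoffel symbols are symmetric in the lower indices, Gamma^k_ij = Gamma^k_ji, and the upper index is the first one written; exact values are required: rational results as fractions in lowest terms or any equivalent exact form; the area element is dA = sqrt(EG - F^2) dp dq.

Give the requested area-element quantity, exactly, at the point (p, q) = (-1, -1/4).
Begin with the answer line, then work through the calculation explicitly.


Answer: EG - F^2 = 16649/256

E = 65, F = 3/2, G = 265/256; EG - F^2 = 16649/256


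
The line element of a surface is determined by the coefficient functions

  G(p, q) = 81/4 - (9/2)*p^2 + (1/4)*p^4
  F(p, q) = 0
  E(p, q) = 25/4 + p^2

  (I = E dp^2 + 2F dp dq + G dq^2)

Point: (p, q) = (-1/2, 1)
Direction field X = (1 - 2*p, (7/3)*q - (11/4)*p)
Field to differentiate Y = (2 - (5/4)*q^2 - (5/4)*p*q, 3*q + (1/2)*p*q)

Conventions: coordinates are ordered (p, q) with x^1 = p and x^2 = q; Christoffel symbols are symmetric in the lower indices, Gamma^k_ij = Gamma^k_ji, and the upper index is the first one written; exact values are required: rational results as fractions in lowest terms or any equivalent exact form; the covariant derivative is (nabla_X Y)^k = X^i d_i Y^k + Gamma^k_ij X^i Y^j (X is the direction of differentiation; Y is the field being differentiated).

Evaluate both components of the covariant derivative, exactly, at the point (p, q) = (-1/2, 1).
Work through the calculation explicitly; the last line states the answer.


E = 13/2, F = 0, G = 1225/64 at the point
E_p = -1, E_q = 0, F_p = 0, F_q = 0, G_p = 35/8, G_q = 0
EG - F^2 = 15925/128;  g^inv = (128/15925) * [[1225/64, 0], [0, 13/2]]
first-kind symbols [ij,l] = (1/2)(d_i g_jl + d_j g_il - d_l g_ij): [pp,p] = E_p/2 = -1/2, [pp,q] = F_p - E_q/2 = 0, [pq,p] = E_q/2 = 0, [pq,q] = G_p/2 = 35/16, [qq,p] = F_q - G_p/2 = -35/16, [qq,q] = G_q/2 = 0
Gamma^p_ij = (G*[ij,p] - F*[ij,q])/(EG - F^2), Gamma^q_ij = (E*[ij,q] - F*[ij,p])/(EG - F^2)
Gamma_ppp = -1/13, Gamma_ppq = 0, Gamma_pqq = -35/104, Gamma_qpp = 0, Gamma_qpq = 4/35, Gamma_qqq = 0
X = (2, 89/24), Y = (11/8, 11/4) at the point

Answer: (nabla_X Y)^p = -130757/9984, (nabla_X Y)^q = 8339/672


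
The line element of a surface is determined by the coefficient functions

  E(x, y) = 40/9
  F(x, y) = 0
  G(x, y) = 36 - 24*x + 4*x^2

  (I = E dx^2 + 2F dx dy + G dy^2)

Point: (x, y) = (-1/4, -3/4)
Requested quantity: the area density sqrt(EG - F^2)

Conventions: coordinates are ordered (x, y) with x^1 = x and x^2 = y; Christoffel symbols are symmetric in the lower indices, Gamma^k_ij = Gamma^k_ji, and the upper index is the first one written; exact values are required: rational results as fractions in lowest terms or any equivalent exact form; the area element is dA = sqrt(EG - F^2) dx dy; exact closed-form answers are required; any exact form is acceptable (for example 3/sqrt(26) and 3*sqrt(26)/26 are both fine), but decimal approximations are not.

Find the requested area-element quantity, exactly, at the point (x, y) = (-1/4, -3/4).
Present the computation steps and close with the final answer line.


E = 40/9, F = 0, G = 169/4; EG - F^2 = 1690/9

Answer: sqrt(EG - F^2) = 13*sqrt(10)/3


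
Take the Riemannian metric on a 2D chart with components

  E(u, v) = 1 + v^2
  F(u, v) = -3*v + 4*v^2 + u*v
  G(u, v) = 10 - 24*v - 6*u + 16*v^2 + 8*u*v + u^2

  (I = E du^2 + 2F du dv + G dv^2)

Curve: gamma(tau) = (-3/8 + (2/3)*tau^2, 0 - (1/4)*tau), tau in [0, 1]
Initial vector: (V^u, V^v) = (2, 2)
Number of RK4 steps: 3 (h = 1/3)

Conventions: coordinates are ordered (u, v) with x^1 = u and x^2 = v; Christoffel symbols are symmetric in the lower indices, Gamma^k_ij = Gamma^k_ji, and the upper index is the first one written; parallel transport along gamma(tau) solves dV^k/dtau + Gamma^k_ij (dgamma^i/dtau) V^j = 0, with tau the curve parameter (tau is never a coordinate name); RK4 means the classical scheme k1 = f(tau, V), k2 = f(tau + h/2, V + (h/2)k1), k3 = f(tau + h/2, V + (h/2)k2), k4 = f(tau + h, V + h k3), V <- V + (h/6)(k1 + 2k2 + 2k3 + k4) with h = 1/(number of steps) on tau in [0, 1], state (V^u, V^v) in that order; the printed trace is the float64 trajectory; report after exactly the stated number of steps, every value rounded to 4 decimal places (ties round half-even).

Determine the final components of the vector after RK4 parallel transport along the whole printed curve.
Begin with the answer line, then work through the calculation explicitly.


Answer: V^u = 1.9939, V^v = 1.7078

gamma'(tau) = ((4/3)*tau, -1/4); f(tau, V)^k = -Gamma^k_ij(gamma(tau)) gamma'^i(tau) V^j; h = 1/3; intermediate values shown to 6 dp
curve data and Christoffel symbols at the stage parameters:
  tau = 0.000000: gamma = (-0.375000, 0.000000), gamma' = (0.000000, -0.250000); Gamma_uuu = 0.000000, Gamma_uuv = 0.000000, Gamma_uvv = 0.000000, Gamma_vuu = 0.000000, Gamma_vuv = -0.272383, Gamma_vvv = -1.089533
  tau = 0.166667: gamma = (-0.356481, -0.041667), gamma' = (0.222222, -0.250000); Gamma_uuu = 0.000000, Gamma_uuv = -0.003106, Gamma_uvv = -0.012425, Gamma_vuu = 0.000000, Gamma_vuv = -0.262641, Gamma_vvv = -1.050564
  tau = 0.333333: gamma = (-0.300926, -0.083333), gamma' = (0.444444, -0.250000); Gamma_uuu = 0.000000, Gamma_uuv = -0.005862, Gamma_uvv = -0.023450, Gamma_vuu = 0.000000, Gamma_vuv = -0.255668, Gamma_vvv = -1.022670
  tau = 0.500000: gamma = (-0.208333, -0.125000), gamma' = (0.666667, -0.250000); Gamma_uuu = 0.000000, Gamma_uuv = -0.008465, Gamma_uvv = -0.033858, Gamma_vuu = 0.000000, Gamma_vuv = -0.251117, Gamma_vvv = -1.004467
  tau = 0.666667: gamma = (-0.078704, -0.166667), gamma' = (0.888889, -0.250000); Gamma_uuu = 0.000000, Gamma_uuv = -0.011070, Gamma_uvv = -0.044280, Gamma_vuu = 0.000000, Gamma_vuv = -0.248770, Gamma_vvv = -0.995079
  tau = 0.833333: gamma = (0.087963, -0.208333), gamma' = (1.111111, -0.250000); Gamma_uuu = 0.000000, Gamma_uuv = -0.013823, Gamma_uvv = -0.055293, Gamma_vuu = 0.000000, Gamma_vuv = -0.248512, Gamma_vvv = -0.994047
  tau = 1.000000: gamma = (0.291667, -0.250000), gamma' = (1.333333, -0.250000); Gamma_uuu = 0.000000, Gamma_uuv = -0.016876, Gamma_uvv = -0.067503, Gamma_vuu = 0.000000, Gamma_vuv = -0.250322, Gamma_vvv = -1.001289
step 0: V^u = 2.0000, V^v = 2.0000
step 1: k1 = (0.000000, -0.680958), k2 = (-0.006111, -0.516689), k3 = (-0.006176, -0.522215), k4 = (-0.008875, -0.387053); V <- V + (h/6)(k1 + 2k2 + 2k3 + k4): V^u = 1.9981, V^v = 1.8252
step 2: k1 = (-0.008873, -0.386966), k2 = (-0.009193, -0.272733), k3 = (-0.009247, -0.274323), k4 = (-0.007654, -0.172001); V <- V + (h/6)(k1 + 2k2 + 2k3 + k4): V^u = 1.9952, V^v = 1.7334
step 3: k1 = (-0.007654, -0.171998), k2 = (-0.004272, -0.076805), k3 = (-0.004250, -0.076402), k4 = (0.001196, 0.017740); V <- V + (h/6)(k1 + 2k2 + 2k3 + k4): V^u = 1.9939, V^v = 1.7078
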